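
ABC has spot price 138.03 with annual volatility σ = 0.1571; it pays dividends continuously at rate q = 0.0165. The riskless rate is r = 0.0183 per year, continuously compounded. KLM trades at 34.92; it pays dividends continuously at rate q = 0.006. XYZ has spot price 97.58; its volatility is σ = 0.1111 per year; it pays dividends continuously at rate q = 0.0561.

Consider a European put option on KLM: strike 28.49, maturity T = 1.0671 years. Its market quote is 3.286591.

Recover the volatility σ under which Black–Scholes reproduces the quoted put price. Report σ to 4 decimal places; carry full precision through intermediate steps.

At σ = 0.4775 the Black–Scholes value reproduces the quote:
σ√T = 0.4775·√1.0671 = 0.493260
d₁ = (ln(S/K) + (r−q+σ²/2)T) / (σ√T) = (ln(34.92/28.49) + (0.0183−0.006+0.4775²/2)·1.0671) / 0.493260 = (0.203507 + 0.134778) / 0.493260 = 0.685814
d₂ = d₁ − σ√T = 0.685814 − 0.493260 = 0.192554
e^{−rT} = 0.980662
e^{−qT} = 0.993618
N(−d₁) = 0.246415,  N(−d₂) = 0.423654
V = K·e^{−rT}·N(−d₂) − S·e^{−qT}·N(−d₁) = 11.836493 − 8.549902 = 3.286591 (the observed quote) — the price is monotone increasing in volatility, hence this σ is the only solution

sigma = 0.4775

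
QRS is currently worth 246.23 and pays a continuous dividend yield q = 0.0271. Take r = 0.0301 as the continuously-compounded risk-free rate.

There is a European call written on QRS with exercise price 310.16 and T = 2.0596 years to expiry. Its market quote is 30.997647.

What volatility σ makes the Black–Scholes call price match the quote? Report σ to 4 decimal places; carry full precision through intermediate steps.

sigma = 0.3755

At σ = 0.3755 the Black–Scholes value reproduces the quote:
σ√T = 0.3755·√2.0596 = 0.538892
d₁ = (ln(S/K) + (r−q+σ²/2)T) / (σ√T) = (ln(246.23/310.16) + (0.0301−0.0271+0.3755²/2)·2.0596) / 0.538892 = (-0.230822 + 0.151381) / 0.538892 = -0.147416
d₂ = d₁ − σ√T = -0.147416 − 0.538892 = -0.686308
e^{−rT} = 0.939889
e^{−qT} = 0.945714
N(d₁) = 0.441402,  N(d₂) = 0.246260
V = S·e^{−qT}·N(d₁) − K·e^{−rT}·N(d₂) = 102.786194 − 71.788547 = 30.997647 (the quoted price), and the Black–Scholes price is strictly increasing in σ, so σ is unique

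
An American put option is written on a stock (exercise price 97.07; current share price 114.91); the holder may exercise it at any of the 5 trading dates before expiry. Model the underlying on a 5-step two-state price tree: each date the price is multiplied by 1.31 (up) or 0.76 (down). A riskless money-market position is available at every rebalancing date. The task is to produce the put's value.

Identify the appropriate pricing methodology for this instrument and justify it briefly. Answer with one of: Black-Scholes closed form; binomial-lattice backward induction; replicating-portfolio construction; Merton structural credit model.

Key observation: the exercise right at every one of the 5 steps is what matters: each node needs max(97.07 − S, continuation), which only the stepwise tree valuation starting from spot 114.91 delivers.

framework: binomial-lattice backward induction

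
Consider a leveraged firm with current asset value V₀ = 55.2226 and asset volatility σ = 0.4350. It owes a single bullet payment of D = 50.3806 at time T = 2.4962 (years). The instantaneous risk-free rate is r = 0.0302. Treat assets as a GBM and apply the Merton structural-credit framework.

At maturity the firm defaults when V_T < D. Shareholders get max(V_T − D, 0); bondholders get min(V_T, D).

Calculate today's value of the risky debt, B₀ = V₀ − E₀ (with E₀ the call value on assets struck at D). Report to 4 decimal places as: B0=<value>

B0=36.8804

Work the structural quantities from V₀ = 55.2226 against face 50.3806:
d₁ = [ln(V₀/D) + (r + σ²/2)T] / (σ√T)
   = [ln(55.2226/50.3806) + (0.0302 + 0.5·0.4350²)·2.4962] / (0.4350·√2.4962)
   = [0.091766 + 0.311557] / 0.687272 = 0.586846
d₂ = d₁ − σ√T = 0.586846 − 0.687272 = -0.100427
N(d₁) = 0.721346,  N(d₂) = 0.460003,  e^(−rT) = 0.927386
E₀ = V₀·N(d₁) − D·e^(−rT)·N(d₂)
   = 55.2226·0.721346 − 50.3806·0.927386·0.460003 = 18.342246
B₀ = V₀ − E₀ = 55.2226 − 18.342246 = 36.880354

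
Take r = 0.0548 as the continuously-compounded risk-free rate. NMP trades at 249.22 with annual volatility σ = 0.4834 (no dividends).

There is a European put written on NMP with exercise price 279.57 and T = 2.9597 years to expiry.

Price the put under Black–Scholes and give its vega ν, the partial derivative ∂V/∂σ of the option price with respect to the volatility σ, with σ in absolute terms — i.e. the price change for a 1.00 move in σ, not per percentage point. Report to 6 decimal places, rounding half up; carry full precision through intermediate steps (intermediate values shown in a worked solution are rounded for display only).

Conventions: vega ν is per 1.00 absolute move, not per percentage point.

σ√T = 0.4834·√2.9597 = 0.831631
d₁ = (ln(S/K) + (r+σ²/2)T) / (σ√T) = (ln(249.22/279.57) + (0.0548+0.4834²/2)·2.9597) / 0.831631 = (-0.114917 + 0.507996) / 0.831631 = 0.472661
d₂ = d₁ − σ√T = 0.472661 − 0.831631 = -0.358969
e^{−rT} = 0.850278
N(−d₁) = 0.318227,  N(−d₂) = 0.640191
Put price V = K·e^{−rT}·N(−d₂) − S·N(−d₁) = 152.181274 − 79.308633 = 72.872641
φ(d₁) = (1/√(2π))·e^{−d₁²/2} = 0.356778
ν = S·φ(d₁)·√T = 152.969276

price = 72.872641
ν = 152.969276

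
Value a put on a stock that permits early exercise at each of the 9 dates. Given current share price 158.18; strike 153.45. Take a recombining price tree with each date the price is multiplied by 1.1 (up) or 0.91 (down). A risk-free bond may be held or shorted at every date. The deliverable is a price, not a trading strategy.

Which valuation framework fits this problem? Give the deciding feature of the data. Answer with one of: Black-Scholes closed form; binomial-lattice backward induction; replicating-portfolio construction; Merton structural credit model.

Key observation: an American put (K = 153.45, S₀ = 158.18) on a 9-date tree has no closed form — the optimal stopping decision is embedded and must be resolved recursively from expiry.

framework: binomial-lattice backward induction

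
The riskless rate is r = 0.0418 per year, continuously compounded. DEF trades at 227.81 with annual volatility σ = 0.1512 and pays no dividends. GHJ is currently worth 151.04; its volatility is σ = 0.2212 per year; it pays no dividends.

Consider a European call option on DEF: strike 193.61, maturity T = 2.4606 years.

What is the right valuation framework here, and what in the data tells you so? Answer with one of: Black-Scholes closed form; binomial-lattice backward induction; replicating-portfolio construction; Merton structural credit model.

Key observation: with DEF following a GBM at constant σ and r, the European call struck at 193.61 prices in closed form — nothing here needs a stepwise model or a balance sheet.

framework: Black-Scholes closed form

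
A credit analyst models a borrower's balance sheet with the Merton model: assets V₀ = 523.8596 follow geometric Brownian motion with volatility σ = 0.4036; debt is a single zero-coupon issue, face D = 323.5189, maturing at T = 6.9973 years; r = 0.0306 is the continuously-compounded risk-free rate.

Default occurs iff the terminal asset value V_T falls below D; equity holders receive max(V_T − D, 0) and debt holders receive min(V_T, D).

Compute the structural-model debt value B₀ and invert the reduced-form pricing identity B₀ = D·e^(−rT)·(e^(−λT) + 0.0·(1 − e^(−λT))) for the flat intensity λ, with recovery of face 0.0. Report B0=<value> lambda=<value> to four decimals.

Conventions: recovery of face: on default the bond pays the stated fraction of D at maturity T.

Apply the equity-as-call identities (strike 323.5189, horizon 6.9973 years):
d₁ = [ln(V₀/D) + (r + σ²/2)T] / (σ√T)
   = [ln(523.8596/323.5189) + (0.0306 + 0.5·0.4036²)·6.9973] / (0.4036·√6.9973)
   = [0.481966 + 0.784023] / 1.067619 = 1.185806
d₂ = d₁ − σ√T = 1.185806 − 1.067619 = 0.118186
N(d₁) = 0.882150,  N(d₂) = 0.547040,  e^(−rT) = 0.807254
E₀ = V₀·N(d₁) − D·e^(−rT)·N(d₂)
   = 523.8596·0.882150 − 323.5189·0.807254·0.547040 = 319.257037
B₀ = V₀ − E₀ = 523.8596 − 319.257037 = 204.602563
e^(−λT) = (B₀·e^(rT)/D − 0)/(1 − 0) = (204.6026·1.238768/323.5189 − 0)/1 = 0.78343233
λ = −ln(0.78343233)/6.9973 = 0.034881

B0=204.6026 lambda=0.0349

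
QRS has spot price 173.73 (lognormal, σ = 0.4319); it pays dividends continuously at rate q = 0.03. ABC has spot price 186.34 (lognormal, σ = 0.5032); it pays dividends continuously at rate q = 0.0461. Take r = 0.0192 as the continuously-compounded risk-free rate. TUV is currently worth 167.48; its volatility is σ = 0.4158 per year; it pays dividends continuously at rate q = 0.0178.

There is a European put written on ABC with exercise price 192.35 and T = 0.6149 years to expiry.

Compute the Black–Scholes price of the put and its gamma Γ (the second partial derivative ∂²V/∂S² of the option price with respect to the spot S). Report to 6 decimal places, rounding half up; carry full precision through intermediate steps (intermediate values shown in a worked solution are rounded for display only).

σ√T = 0.5032·√0.6149 = 0.394587
d₁ = (ln(S/K) + (r−q+σ²/2)T) / (σ√T) = (ln(186.34/192.35) + (0.0192−0.0461+0.5032²/2)·0.6149) / 0.394587 = (-0.031744 + 0.061309) / 0.394587 = 0.074926
d₂ = d₁ − σ√T = 0.074926 − 0.394587 = -0.319661
e^{−rT} = 0.988263
e^{−qT} = 0.972051
N(−d₁) = 0.470137,  N(−d₂) = 0.625387
Put price V = K·e^{−rT}·N(−d₂) − S·e^{−qT}·N(−d₁) = 118.881387 − 85.156787 = 33.724600
φ(d₁) = (1/√(2π))·e^{−d₁²/2} = 0.397824
Γ = e^{−qT}·φ(d₁) / (S·σ·√T) = 0.005259

price = 33.724600
Γ = 0.005259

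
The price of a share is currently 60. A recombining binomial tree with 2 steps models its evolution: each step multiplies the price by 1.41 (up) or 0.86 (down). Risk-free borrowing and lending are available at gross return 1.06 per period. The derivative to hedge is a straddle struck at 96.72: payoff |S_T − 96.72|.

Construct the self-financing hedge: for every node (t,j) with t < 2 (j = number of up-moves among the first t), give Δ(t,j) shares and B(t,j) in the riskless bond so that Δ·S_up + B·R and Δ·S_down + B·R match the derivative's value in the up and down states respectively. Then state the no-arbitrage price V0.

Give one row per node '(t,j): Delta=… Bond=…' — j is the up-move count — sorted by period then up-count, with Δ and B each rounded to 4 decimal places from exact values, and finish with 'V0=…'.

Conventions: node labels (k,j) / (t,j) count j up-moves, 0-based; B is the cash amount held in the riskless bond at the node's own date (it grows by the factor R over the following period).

(0,0): Delta=-0.5308 Bond=63.2415
(1,0): Delta=-1.0000 Bond=91.2453
(1,1): Delta=-0.0300 Bond=24.6698
V0=31.3918

The replicating-portfolio and risk-neutral prices coincide; use p* = (1.06−0.86)/(1.41−0.86) = 0.3636 for the latter.
Expiry values: V(2,0)=52.3440, V(2,1)=23.9640, V(2,2)=22.5660
(1,0): S=51.6000. Δ = (V_up−V_dn)/(S_up−S_dn) = (23.9640−52.3440)/(72.7560−44.3760) = -1.0000. V = [p*·23.9640 + (1−p*)·52.3440]/1.06 = 39.6453. B = V − Δ·S = 91.2453.
(1,1): S=84.6000. Δ = (V_up−V_dn)/(S_up−S_dn) = (22.5660−23.9640)/(119.2860−72.7560) = -0.0300. V = [p*·22.5660 + (1−p*)·23.9640]/1.06 = 22.1280. B = V − Δ·S = 24.6698.
(0,0): S=60.0000. Δ = (V_up−V_dn)/(S_up−S_dn) = (22.1280−39.6453)/(84.6000−51.6000) = -0.5308. V = [p*·22.1280 + (1−p*)·39.6453]/1.06 = 31.3918. B = V − Δ·S = 63.2415.
Check: Δ(0,0)·S0 + B(0,0) = 31.3918 = V0.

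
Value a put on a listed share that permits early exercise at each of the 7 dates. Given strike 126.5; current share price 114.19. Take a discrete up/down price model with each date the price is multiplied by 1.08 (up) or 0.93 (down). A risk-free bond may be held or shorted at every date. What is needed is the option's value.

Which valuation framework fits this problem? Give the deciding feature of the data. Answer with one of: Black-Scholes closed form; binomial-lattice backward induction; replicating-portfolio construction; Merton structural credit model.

Key observation: the defining feature is the embedded early-exercise option across 7 discrete dates on the spot-114.19 tree; pricing the strike-126.5 put means working backward with an exercise test at every node.

framework: binomial-lattice backward induction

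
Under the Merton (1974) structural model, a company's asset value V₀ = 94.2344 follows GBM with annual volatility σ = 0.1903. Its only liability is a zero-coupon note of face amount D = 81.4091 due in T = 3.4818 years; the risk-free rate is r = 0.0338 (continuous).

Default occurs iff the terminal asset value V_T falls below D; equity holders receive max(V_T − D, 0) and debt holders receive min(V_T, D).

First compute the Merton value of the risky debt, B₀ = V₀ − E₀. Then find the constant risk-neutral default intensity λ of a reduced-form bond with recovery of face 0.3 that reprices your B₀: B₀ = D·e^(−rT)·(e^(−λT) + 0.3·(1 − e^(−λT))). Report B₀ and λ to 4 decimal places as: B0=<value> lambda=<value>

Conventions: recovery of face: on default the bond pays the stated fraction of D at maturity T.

B0=68.5156 lambda=0.0227

With assets at 94.2344 and a single debt payment of 81.4091 at 3.4818 years:
d₁ = [ln(V₀/D) + (r + σ²/2)T] / (σ√T)
   = [ln(94.2344/81.4091) + (0.0338 + 0.5·0.1903²)·3.4818] / (0.1903·√3.4818)
   = [0.146298 + 0.180730] / 0.355092 = 0.920968
d₂ = d₁ − σ√T = 0.920968 − 0.355092 = 0.565876
N(d₁) = 0.821466,  N(d₂) = 0.714261,  e^(−rT) = 0.888976
E₀ = V₀·N(d₁) − D·e^(−rT)·N(d₂)
   = 94.2344·0.821466 − 81.4091·0.888976·0.714261 = 25.718791
B₀ = V₀ − E₀ = 94.2344 − 25.718791 = 68.515609
e^(−λT) = (B₀·e^(rT)/D − 0.3)/(1 − 0.3) = (68.5156·1.124890/81.4091 − 0.3)/0.7 = 0.92390078
λ = −ln(0.92390078)/3.4818 = 0.022733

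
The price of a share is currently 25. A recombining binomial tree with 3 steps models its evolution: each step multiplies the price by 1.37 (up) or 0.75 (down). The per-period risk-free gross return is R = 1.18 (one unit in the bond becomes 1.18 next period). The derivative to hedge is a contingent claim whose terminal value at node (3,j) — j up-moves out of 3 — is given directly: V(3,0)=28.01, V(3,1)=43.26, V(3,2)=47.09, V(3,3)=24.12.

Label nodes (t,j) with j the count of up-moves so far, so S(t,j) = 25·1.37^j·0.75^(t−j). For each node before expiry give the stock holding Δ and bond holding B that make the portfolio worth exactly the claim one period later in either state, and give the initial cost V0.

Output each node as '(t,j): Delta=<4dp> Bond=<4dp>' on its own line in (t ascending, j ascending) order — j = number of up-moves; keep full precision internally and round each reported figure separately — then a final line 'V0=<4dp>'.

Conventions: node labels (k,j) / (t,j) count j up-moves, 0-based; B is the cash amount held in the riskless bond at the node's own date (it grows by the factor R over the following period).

Risk-neutral probability p* = (R−d)/(u−d) = (1.18−0.75)/(1.37−0.75) = 0.6935.
Payoffs at expiry: V(3,0)=28.0100, V(3,1)=43.2600, V(3,2)=47.0900, V(3,3)=24.1200
(2,0): S=14.0625. Δ = (V_up−V_dn)/(S_up−S_dn) = (43.2600−28.0100)/(19.2656−10.5469) = 1.7491. V = [p*·43.2600 + (1−p*)·28.0100]/1.18 = 32.7005. B = V − Δ·S = 8.1037.
(2,1): S=25.6875. Δ = (V_up−V_dn)/(S_up−S_dn) = (47.0900−43.2600)/(35.1919−19.2656) = 0.2405. V = [p*·47.0900 + (1−p*)·43.2600]/1.18 = 38.9121. B = V − Δ·S = 32.7347.
(2,2): S=46.9225. Δ = (V_up−V_dn)/(S_up−S_dn) = (24.1200−47.0900)/(64.2838−35.1919) = -0.7896. V = [p*·24.1200 + (1−p*)·47.0900]/1.18 = 26.4061. B = V − Δ·S = 63.4545.
(1,0): S=18.7500. Δ = (V_up−V_dn)/(S_up−S_dn) = (38.9121−32.7005)/(25.6875−14.0625) = 0.5343. V = [p*·38.9121 + (1−p*)·32.7005]/1.18 = 31.3632. B = V − Δ·S = 21.3445.
(1,1): S=34.2500. Δ = (V_up−V_dn)/(S_up−S_dn) = (26.4061−38.9121)/(46.9225−25.6875) = -0.5889. V = [p*·26.4061 + (1−p*)·38.9121]/1.18 = 25.6259. B = V − Δ·S = 45.7969.
(0,0): S=25.0000. Δ = (V_up−V_dn)/(S_up−S_dn) = (25.6259−31.3632)/(34.2500−18.7500) = -0.3701. V = [p*·25.6259 + (1−p*)·31.3632]/1.18 = 23.2069. B = V − Δ·S = 32.4605.
As a check, the time-0 holding Δ(0,0)·S0 + B(0,0) comes to 23.2069 — exactly V0.

(0,0): Delta=-0.3701 Bond=32.4605
(1,0): Delta=0.5343 Bond=21.3445
(1,1): Delta=-0.5889 Bond=45.7969
(2,0): Delta=1.7491 Bond=8.1037
(2,1): Delta=0.2405 Bond=32.7347
(2,2): Delta=-0.7896 Bond=63.4545
V0=23.2069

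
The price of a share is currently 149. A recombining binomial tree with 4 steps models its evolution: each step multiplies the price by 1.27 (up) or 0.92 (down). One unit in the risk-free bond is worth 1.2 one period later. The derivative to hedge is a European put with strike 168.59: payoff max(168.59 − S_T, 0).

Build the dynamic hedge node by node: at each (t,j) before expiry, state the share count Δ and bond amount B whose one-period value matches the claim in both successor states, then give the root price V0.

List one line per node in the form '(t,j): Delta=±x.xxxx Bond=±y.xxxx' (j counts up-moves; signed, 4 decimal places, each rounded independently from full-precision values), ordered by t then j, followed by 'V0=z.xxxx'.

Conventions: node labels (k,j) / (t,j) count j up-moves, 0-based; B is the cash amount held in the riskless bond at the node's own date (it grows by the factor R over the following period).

(0,0): Delta=-0.0262 Bond=4.2183
(1,0): Delta=-0.1219 Bond=18.1742
(1,1): Delta=-0.0089 Bond=1.7840
(2,0): Delta=-0.4741 Bond=66.2301
(2,1): Delta=-0.0581 Bond=10.7037
(2,2): Delta=0.0000 Bond=0.0000
(3,0): Delta=-1.0000 Bond=140.4917
(3,1): Delta=-0.3789 Bond=64.2223
(3,2): Delta=0.0000 Bond=0.0000
(3,3): Delta=0.0000 Bond=0.0000
V0=0.3099

Under the risk-neutral measure, an up-move has probability p* = (R−d)/(u−d) = 0.8000 and values discount at R = 1.2.
Terminal payoffs: V(4,0)=61.8474, V(4,1)=21.2389, V(4,2)=0.0000, V(4,3)=0.0000, V(4,4)=0.0000
  t=3,j=0: stock 116.0245 → up 147.3511 (V=21.2389), down 106.7426 (V=61.8474). Price 24.4672; hedge Δ=-1.0000, bond B=140.4917.
  t=3,j=1: stock 160.1643 → up 203.4086 (V=0.0000), down 147.3511 (V=21.2389). Price 3.5398; hedge Δ=-0.3789, bond B=64.2223.
  t=3,j=2: stock 221.0963 → up 280.7923 (V=0.0000), down 203.4086 (V=0.0000). Price 0.0000; hedge Δ=0.0000, bond B=0.0000.
  t=3,j=3: stock 305.2091 → up 387.6155 (V=0.0000), down 280.7923 (V=0.0000). Price 0.0000; hedge Δ=0.0000, bond B=0.0000.
  t=2,j=0: stock 126.1136 → up 160.1643 (V=3.5398), down 116.0245 (V=24.4672). Price 6.4377; hedge Δ=-0.4741, bond B=66.2301.
  t=2,j=1: stock 174.0916 → up 221.0963 (V=0.0000), down 160.1643 (V=3.5398). Price 0.5900; hedge Δ=-0.0581, bond B=10.7037.
  t=2,j=2: stock 240.3221 → up 305.2091 (V=0.0000), down 221.0963 (V=0.0000). Price 0.0000; hedge Δ=0.0000, bond B=0.0000.
  t=1,j=0: stock 137.0800 → up 174.0916 (V=0.5900), down 126.1136 (V=6.4377). Price 1.4663; hedge Δ=-0.1219, bond B=18.1742.
  t=1,j=1: stock 189.2300 → up 240.3221 (V=0.0000), down 174.0916 (V=0.5900). Price 0.0983; hedge Δ=-0.0089, bond B=1.7840.
  t=0,j=0: stock 149.0000 → up 189.2300 (V=0.0983), down 137.0800 (V=1.4663). Price 0.3099; hedge Δ=-0.0262, bond B=4.2183.
Verification: the root portfolio costs Δ(0,0)·S0 + B(0,0) = 0.3099, matching V0.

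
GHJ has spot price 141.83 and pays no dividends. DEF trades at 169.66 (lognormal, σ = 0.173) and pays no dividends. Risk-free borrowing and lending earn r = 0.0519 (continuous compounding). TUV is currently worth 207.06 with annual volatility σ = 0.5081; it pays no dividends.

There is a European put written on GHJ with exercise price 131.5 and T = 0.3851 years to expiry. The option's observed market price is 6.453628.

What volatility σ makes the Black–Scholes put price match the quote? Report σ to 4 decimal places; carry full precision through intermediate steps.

sigma = 0.3534

At σ = 0.3534 the Black–Scholes value reproduces the quote:
σ√T = 0.3534·√0.3851 = 0.219307
d₁ = (ln(S/K) + (r+σ²/2)T) / (σ√T) = (ln(141.83/131.5) + (0.0519+0.3534²/2)·0.3851) / 0.219307 = (0.075622 + 0.044035) / 0.219307 = 0.545613
d₂ = d₁ − σ√T = 0.545613 − 0.219307 = 0.326305
e^{−rT} = 0.980212
N(−d₁) = 0.292666,  N(−d₂) = 0.372097
V = K·e^{−rT}·N(−d₂) − S·N(−d₁) = 47.962470 − 41.508842 = 6.453628 (matching the quote); vega is positive throughout, so no other σ reproduces this price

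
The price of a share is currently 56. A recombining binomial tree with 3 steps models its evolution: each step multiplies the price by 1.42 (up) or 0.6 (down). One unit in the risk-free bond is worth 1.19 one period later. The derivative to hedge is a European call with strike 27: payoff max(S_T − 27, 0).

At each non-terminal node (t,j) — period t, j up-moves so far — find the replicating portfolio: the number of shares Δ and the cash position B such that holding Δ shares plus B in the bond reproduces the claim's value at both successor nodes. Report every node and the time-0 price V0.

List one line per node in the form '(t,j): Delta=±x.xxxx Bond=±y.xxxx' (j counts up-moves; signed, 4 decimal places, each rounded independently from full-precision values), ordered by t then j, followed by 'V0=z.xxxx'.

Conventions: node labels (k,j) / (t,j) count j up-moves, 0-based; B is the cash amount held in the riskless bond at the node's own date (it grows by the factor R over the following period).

The replicating-portfolio and risk-neutral prices coincide; use p* = (1.19−0.6)/(1.42−0.6) = 0.7195 for the latter.
Payoffs at expiry: V(3,0)=0.0000, V(3,1)=1.6272, V(3,2)=40.7510, V(3,3)=133.3441
  t=2,j=0: stock 20.1600 → up 28.6272 (V=1.6272), down 12.0960 (V=0.0000). Price 0.9839; hedge Δ=0.0984, bond B=-1.0005.
  t=2,j=1: stock 47.7120 → up 67.7510 (V=40.7510), down 28.6272 (V=1.6272). Price 25.0229; hedge Δ=1.0000, bond B=-22.6891.
  t=2,j=2: stock 112.9184 → up 160.3441 (V=133.3441), down 67.7510 (V=40.7510). Price 90.2293; hedge Δ=1.0000, bond B=-22.6891.
  t=1,j=0: stock 33.6000 → up 47.7120 (V=25.0229), down 20.1600 (V=0.9839). Price 15.3616; hedge Δ=0.8725, bond B=-13.9544.
  t=1,j=1: stock 79.5200 → up 112.9184 (V=90.2293), down 47.7120 (V=25.0229). Price 60.4535; hedge Δ=1.0000, bond B=-19.0665.
  t=0,j=0: stock 56.0000 → up 79.5200 (V=60.4535), down 33.6000 (V=15.3616). Price 40.1729; hedge Δ=0.9820, bond B=-14.8173.
Sanity check at the root: Δ(0,0)·S0 + B(0,0) reproduces V0 = 40.1729.

(0,0): Delta=0.9820 Bond=-14.8173
(1,0): Delta=0.8725 Bond=-13.9544
(1,1): Delta=1.0000 Bond=-19.0665
(2,0): Delta=0.0984 Bond=-1.0005
(2,1): Delta=1.0000 Bond=-22.6891
(2,2): Delta=1.0000 Bond=-22.6891
V0=40.1729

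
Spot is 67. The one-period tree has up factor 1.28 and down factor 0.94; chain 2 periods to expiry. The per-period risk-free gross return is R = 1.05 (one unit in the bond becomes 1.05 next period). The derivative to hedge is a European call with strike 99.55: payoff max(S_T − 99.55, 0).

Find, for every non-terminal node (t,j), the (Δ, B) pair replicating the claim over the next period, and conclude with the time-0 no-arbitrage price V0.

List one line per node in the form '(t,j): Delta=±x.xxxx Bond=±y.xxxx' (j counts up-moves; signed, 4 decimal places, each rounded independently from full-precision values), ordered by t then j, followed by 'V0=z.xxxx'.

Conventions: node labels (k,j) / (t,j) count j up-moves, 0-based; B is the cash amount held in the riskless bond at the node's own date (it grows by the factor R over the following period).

The replicating-portfolio and risk-neutral prices coincide; use p* = (1.05−0.94)/(1.28−0.94) = 0.3235 for the latter.
Expiry values: V(2,0)=0.0000, V(2,1)=0.0000, V(2,2)=10.2228
Node (1,0) S=62.9800: V=(p*·0.0000+(1−p*)·0.0000)/1.05=0.0000; Δ=(0.0000−0.0000)/(80.6144−59.2012)=0.0000; B=V−Δ·S=0.0000
Node (1,1) S=85.7600: V=(p*·10.2228+(1−p*)·0.0000)/1.05=3.1499; Δ=(10.2228−0.0000)/(109.7728−80.6144)=0.3506; B=V−Δ·S=-26.9172
Node (0,0) S=67.0000: V=(p*·3.1499+(1−p*)·0.0000)/1.05=0.9706; Δ=(3.1499−0.0000)/(85.7600−62.9800)=0.1383; B=V−Δ·S=-8.2938
Sanity check at the root: Δ(0,0)·S0 + B(0,0) reproduces V0 = 0.9706.

(0,0): Delta=0.1383 Bond=-8.2938
(1,0): Delta=0.0000 Bond=0.0000
(1,1): Delta=0.3506 Bond=-26.9172
V0=0.9706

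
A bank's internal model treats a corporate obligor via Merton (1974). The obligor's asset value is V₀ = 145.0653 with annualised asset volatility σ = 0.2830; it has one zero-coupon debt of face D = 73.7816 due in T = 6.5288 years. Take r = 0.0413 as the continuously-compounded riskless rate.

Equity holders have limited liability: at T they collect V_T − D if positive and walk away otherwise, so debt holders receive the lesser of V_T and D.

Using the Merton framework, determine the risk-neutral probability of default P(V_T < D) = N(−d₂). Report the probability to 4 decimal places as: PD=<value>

With assets at 145.0653 and a single debt payment of 73.7816 at 6.5288 years:
d₁ = [ln(V₀/D) + (r + σ²/2)T] / (σ√T)
   = [ln(145.0653/73.7816) + (0.0413 + 0.5·0.2830²)·6.5288] / (0.2830·√6.5288)
   = [0.676075 + 0.531082] / 0.723108 = 1.669400
d₂ = d₁ − σ√T = 1.669400 − 0.723108 = 0.946292
risk-neutral PD = N(−d₂) = N(-0.946292) = 0.172000

PD=0.1720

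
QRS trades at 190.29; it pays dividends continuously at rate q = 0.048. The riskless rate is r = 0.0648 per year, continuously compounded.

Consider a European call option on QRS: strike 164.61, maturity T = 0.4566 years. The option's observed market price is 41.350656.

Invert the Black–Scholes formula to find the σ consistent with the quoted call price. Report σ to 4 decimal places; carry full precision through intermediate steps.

At σ = 0.5638 the Black–Scholes value reproduces the quote:
σ√T = 0.5638·√0.4566 = 0.380972
d₁ = (ln(S/K) + (r−q+σ²/2)T) / (σ√T) = (ln(190.29/164.61) + (0.0648−0.048+0.5638²/2)·0.4566) / 0.380972 = (0.144970 + 0.080241) / 0.380972 = 0.591148
d₂ = d₁ − σ√T = 0.591148 − 0.380972 = 0.210176
e^{−rT} = 0.970846
e^{−qT} = 0.978322
N(d₁) = 0.722789,  N(d₂) = 0.583235
V = S·e^{−qT}·N(d₁) − K·e^{−rT}·N(d₂) = 134.557966 − 93.207309 = 41.350656 (the observed quote) — the price is monotone increasing in volatility, hence this σ is the only solution

sigma = 0.5638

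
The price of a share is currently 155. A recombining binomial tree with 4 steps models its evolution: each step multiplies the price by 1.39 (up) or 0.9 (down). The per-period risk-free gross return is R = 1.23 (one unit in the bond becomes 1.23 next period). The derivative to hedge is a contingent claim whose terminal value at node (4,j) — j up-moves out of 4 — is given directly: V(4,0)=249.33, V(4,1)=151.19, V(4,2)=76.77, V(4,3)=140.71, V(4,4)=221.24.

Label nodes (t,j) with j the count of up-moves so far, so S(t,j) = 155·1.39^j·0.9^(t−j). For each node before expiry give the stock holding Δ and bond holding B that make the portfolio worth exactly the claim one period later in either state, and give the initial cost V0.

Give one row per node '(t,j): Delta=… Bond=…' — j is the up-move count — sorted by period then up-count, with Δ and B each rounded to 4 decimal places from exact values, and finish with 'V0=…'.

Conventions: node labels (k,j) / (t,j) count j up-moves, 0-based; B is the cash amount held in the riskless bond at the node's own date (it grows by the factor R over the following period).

(0,0): Delta=0.2374 Bond=24.7726
(1,0): Delta=-0.1373 Bond=82.7416
(1,1): Delta=0.3551 Bond=5.1267
(2,0): Delta=-1.0859 Bond=220.8683
(2,1): Delta=0.1605 Bond=44.0287
(2,2): Delta=0.4162 Bond=-11.9841
(3,0): Delta=-1.7725 Bond=349.2578
(3,1): Delta=-0.8703 Bond=234.0486
(3,2): Delta=0.4841 Bond=-33.0657
(3,3): Delta=0.3948 Bond=-5.8555
V0=61.5770

Under the risk-neutral measure, an up-move has probability p* = (R−d)/(u−d) = 0.6735 and values discount at R = 1.23.
Terminal payoffs: V(4,0)=249.3300, V(4,1)=151.1900, V(4,2)=76.7700, V(4,3)=140.7100, V(4,4)=221.2400
Node (3,0) S=112.9950: V=(p*·151.1900+(1−p*)·249.3300)/1.23=148.9721; Δ=(151.1900−249.3300)/(157.0631−101.6955)=-1.7725; B=V−Δ·S=349.2578
Node (3,1) S=174.5145: V=(p*·76.7700+(1−p*)·151.1900)/1.23=82.1711; Δ=(76.7700−151.1900)/(242.5752−157.0631)=-0.8703; B=V−Δ·S=234.0486
Node (3,2) S=269.5279: V=(p*·140.7100+(1−p*)·76.7700)/1.23=97.4241; Δ=(140.7100−76.7700)/(374.6439−242.5752)=0.4841; B=V−Δ·S=-33.0657
Node (3,3) S=416.2709: V=(p*·221.2400+(1−p*)·140.7100)/1.23=158.4915; Δ=(221.2400−140.7100)/(578.6166−374.6439)=0.3948; B=V−Δ·S=-5.8555
Node (2,0) S=125.5500: V=(p*·82.1711+(1−p*)·148.9721)/1.23=84.5396; Δ=(82.1711−148.9721)/(174.5145−112.9950)=-1.0859; B=V−Δ·S=220.8683
Node (2,1) S=193.9050: V=(p*·97.4241+(1−p*)·82.1711)/1.23=75.1573; Δ=(97.4241−82.1711)/(269.5279−174.5145)=0.1605; B=V−Δ·S=44.0287
Node (2,2) S=299.4755: V=(p*·158.4915+(1−p*)·97.4241)/1.23=112.6432; Δ=(158.4915−97.4241)/(416.2709−269.5279)=0.4162; B=V−Δ·S=-11.9841
Node (1,0) S=139.5000: V=(p*·75.1573+(1−p*)·84.5396)/1.23=63.5942; Δ=(75.1573−84.5396)/(193.9050−125.5500)=-0.1373; B=V−Δ·S=82.7416
Node (1,1) S=215.4500: V=(p*·112.6432+(1−p*)·75.1573)/1.23=81.6284; Δ=(112.6432−75.1573)/(299.4755−193.9050)=0.3551; B=V−Δ·S=5.1267
Node (0,0) S=155.0000: V=(p*·81.6284+(1−p*)·63.5942)/1.23=61.5770; Δ=(81.6284−63.5942)/(215.4500−139.5000)=0.2374; B=V−Δ·S=24.7726
As a check, the time-0 holding Δ(0,0)·S0 + B(0,0) comes to 61.5770 — exactly V0.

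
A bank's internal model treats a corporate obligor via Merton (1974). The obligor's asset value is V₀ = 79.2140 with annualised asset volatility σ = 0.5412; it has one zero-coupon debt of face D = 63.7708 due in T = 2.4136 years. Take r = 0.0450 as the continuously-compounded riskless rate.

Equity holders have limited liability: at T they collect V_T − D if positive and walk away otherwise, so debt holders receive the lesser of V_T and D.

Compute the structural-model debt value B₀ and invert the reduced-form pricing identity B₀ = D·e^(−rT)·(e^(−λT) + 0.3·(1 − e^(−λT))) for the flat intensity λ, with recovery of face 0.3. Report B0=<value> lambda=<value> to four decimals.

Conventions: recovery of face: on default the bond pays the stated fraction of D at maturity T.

B0=44.4543 lambda=0.1589

Work the structural quantities from V₀ = 79.2140 against face 63.7708:
d₁ = [ln(V₀/D) + (r + σ²/2)T] / (σ√T)
   = [ln(79.2140/63.7708) + (0.0450 + 0.5·0.5412²)·2.4136] / (0.5412·√2.4136)
   = [0.216858 + 0.462081] / 0.840796 = 0.807495
d₂ = d₁ − σ√T = 0.807495 − 0.840796 = -0.033301
N(d₁) = 0.790309,  N(d₂) = 0.486717,  e^(−rT) = 0.897078
E₀ = V₀·N(d₁) − D·e^(−rT)·N(d₂)
   = 79.2140·0.790309 − 63.7708·0.897078·0.486717 = 34.759720
B₀ = V₀ − E₀ = 79.2140 − 34.759720 = 44.454280
e^(−λT) = (B₀·e^(rT)/D − 0.3)/(1 − 0.3) = (44.4543·1.114730/63.7708 − 0.3)/0.7 = 0.68153205
λ = −ln(0.68153205)/2.4136 = 0.158855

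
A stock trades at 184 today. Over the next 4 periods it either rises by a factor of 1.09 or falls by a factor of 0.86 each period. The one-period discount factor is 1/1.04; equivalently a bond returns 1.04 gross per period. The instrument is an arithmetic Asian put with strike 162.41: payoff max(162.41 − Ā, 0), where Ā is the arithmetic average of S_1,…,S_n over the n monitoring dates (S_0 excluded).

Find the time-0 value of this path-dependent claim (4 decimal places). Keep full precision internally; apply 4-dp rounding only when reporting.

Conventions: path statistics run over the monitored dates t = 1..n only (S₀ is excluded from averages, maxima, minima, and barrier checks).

price = 0.8027

No-arbitrage gives p* = (R−d)/(u−d) = 0.7826: enumerate every path, weight its payoff by its p*-probability, and discount by R^4.
Enumerate all 2^4 = 16 price paths (U = up ×1.09, D = down ×0.86); each path with k up-moves has probability p*^k·(1−p*)^(4−k).
DDDD: Ā=128.0026, payoff=34.4074, prob=0.002233
UDDD: Ā=162.2358, payoff=0.1742, prob=0.008040
DUDD: Ā=151.6558, payoff=10.7542, prob=0.008040
UUDD: Ā=192.2149, payoff=0.0000, prob=0.028945
DDUD: Ā=142.5570, payoff=19.8530, prob=0.008040
UDUD: Ā=180.6827, payoff=0.0000, prob=0.028945
DUUD: Ā=170.1027, payoff=0.0000, prob=0.028945
UUUD: Ā=215.5953, payoff=0.0000, prob=0.104202
DDDU: Ā=134.7320, payoff=27.6780, prob=0.008040
UDDU: Ā=170.7650, payoff=0.0000, prob=0.028945
DUDU: Ā=160.1850, payoff=2.2250, prob=0.028945
UUDU: Ā=203.0252, payoff=0.0000, prob=0.104202
DDUU: Ā=151.0862, payoff=11.3238, prob=0.028945
UDUU: Ā=191.4930, payoff=0.0000, prob=0.104202
DUUU: Ā=180.9130, payoff=0.0000, prob=0.104202
UUUU: Ā=229.2967, payoff=0.0000, prob=0.375127
Price = Σ prob·payoff / R^4 = 0.939046 / 1.169859 = 0.8027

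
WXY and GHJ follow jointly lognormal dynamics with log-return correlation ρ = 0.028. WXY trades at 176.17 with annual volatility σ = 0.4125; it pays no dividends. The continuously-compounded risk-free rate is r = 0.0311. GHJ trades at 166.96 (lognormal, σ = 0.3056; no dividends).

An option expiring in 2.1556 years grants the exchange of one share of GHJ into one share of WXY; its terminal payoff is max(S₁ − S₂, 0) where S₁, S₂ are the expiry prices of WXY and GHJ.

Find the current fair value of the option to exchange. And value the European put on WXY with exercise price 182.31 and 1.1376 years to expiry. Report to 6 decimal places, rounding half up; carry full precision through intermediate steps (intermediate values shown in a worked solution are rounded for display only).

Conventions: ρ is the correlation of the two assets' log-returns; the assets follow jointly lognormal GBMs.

σ_eff = √(σ₁² + σ₂² − 2ρσ₁σ₂) = √(0.4125² + 0.3056² − 2·0.028·0.4125·0.3056) = 0.506447
d₁ = (ln(S₁/S₂) + (q₂ − q₁ + σ_eff²/2)T) / (σ_eff√T) = (ln(176.17/166.96) + (0.0 − 0.0 + 0.128244)·2.1556) / 0.743563 = 0.443995
d₂ = d₁ − σ_eff√T = 0.443995 − 0.743563 = -0.299568
N(d₁) = 0.671477,  N(d₂) = 0.382253
V = S₁·e^{−q₁T}·N(d₁) − S₂·e^{−q₂T}·N(d₂) = 118.294078 − 63.821006 = 54.473072
[vanilla: WXY put K=182.31]
σ√T = 0.4125·√1.1376 = 0.439966
d₁ = (ln(S/K) + (r+σ²/2)T) / (σ√T) = (ln(176.17/182.31) + (0.0311+0.4125²/2)·1.1376) / 0.439966 = (-0.034259 + 0.132164) / 0.439966 = 0.222529
d₂ = d₁ − σ√T = 0.222529 − 0.439966 = -0.217437
e^{−rT} = 0.965239
N(−d₁) = 0.411951,  N(−d₂) = 0.586066
price = K·e^{−rT}·N(−d₂) − S·N(−d₁) = 103.131635 − 72.573412 = 30.558223

exchange price = 54.473072
price(WXY put K=182.31) = 30.558223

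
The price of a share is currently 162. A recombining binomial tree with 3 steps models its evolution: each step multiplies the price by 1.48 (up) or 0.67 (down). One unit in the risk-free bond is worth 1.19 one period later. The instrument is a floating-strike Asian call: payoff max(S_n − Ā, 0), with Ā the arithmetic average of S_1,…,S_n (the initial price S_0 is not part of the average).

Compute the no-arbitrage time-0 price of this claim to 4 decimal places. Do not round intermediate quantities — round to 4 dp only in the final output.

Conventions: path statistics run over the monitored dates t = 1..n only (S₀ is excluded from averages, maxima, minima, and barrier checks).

No-arbitrage gives p* = (R−d)/(u−d) = 0.6420: enumerate every path, weight its payoff by its p*-probability, and discount by R^3.
Enumerate all 2^3 = 8 price paths (U = up ×1.48, D = down ×0.67); each path with k up-moves has probability p*^k·(1−p*)^(3−k).
DDD: Ā=76.6618, payoff=0.0000, prob=0.045892
UDD: Ā=169.3425, payoff=0.0000, prob=0.082289
DUD: Ā=125.6025, payoff=0.0000, prob=0.082289
UUD: Ā=277.4503, payoff=0.0000, prob=0.147554
DDU: Ā=96.2967, payoff=11.3316, prob=0.082289
UDU: Ā=212.7151, payoff=25.0309, prob=0.147554
DUU: Ā=168.9751, payoff=68.7709, prob=0.147554
UUU: Ā=373.2584, payoff=151.9119, prob=0.264579
Price = Σ prob·payoff / R^3 = 54.965941 / 1.685159 = 32.6177

price = 32.6177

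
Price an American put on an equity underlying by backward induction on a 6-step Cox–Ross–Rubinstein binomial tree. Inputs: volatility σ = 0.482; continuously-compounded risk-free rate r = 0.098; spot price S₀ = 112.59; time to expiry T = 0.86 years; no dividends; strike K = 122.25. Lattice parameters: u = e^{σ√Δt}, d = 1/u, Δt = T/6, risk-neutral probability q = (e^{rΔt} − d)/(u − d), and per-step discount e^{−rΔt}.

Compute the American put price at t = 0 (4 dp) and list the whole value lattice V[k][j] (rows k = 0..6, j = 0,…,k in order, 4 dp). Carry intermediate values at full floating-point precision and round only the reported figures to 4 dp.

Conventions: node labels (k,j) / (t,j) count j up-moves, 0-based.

price = 21.8174
tree:
21.8174
31.5860 12.3994
44.0876 19.6382 5.3123
57.1252 30.0915 9.4536 1.2066
67.9880 44.0876 16.5642 2.4138 0.0000
77.0389 57.1252 28.4401 4.8288 0.0000 0.0000
84.5802 67.9880 44.0876 9.6600 0.0000 0.0000 0.0000

params: Δt=0.14333 u=1.20019 d=0.83320 q=0.49305 e^(-rΔt)=0.98605
t_6 payoffs: 84.5802 67.9880 44.0876 9.6600 0.0000 0.0000 0.0000
k=5: node(5,0) S=45.2111 payoff=77.0389 vs cont=75.3337 → 77.0389 [stop]  node(5,1) S=65.1248 payoff=57.1252 vs cont=55.4200 → 57.1252 [stop]  node(5,2) S=93.8099 payoff=28.4401 vs cont=26.7349 → 28.4401 [stop]  node(5,3) S=135.1297 payoff=0.0000 vs cont=4.8288 → 4.8288 [wait]  node(5,4) S=194.6493 payoff=0.0000 vs cont=0.0000 → 0.0000 [wait]  node(5,5) S=280.3851 payoff=0.0000 vs cont=0.0000 → 0.0000 [wait]
k=4: node(4,0) S=54.2620 payoff=67.9880 vs cont=66.2828 → 67.9880 [stop]  node(4,1) S=78.1624 payoff=44.0876 vs cont=42.3824 → 44.0876 [stop]  node(4,2) S=112.5900 payoff=9.6600 vs cont=16.5642 → 16.5642 [wait]  node(4,3) S=162.1817 payoff=0.0000 vs cont=2.4138 → 2.4138 [wait]  node(4,4) S=233.6167 payoff=0.0000 vs cont=0.0000 → 0.0000 [wait]
k=3: node(3,0) S=65.1248 payoff=57.1252 vs cont=55.4200 → 57.1252 [stop]  node(3,1) S=93.8099 payoff=28.4401 vs cont=30.0915 → 30.0915 [wait]  node(3,2) S=135.1297 payoff=0.0000 vs cont=9.4536 → 9.4536 [wait]  node(3,3) S=194.6493 payoff=0.0000 vs cont=1.2066 → 1.2066 [wait]
k=2: node(2,0) S=78.1624 payoff=44.0876 vs cont=43.1853 → 44.0876 [stop]  node(2,1) S=112.5900 payoff=9.6600 vs cont=19.6382 → 19.6382 [wait]  node(2,2) S=162.1817 payoff=0.0000 vs cont=5.3123 → 5.3123 [wait]
k=1: node(1,0) S=93.8099 payoff=28.4401 vs cont=31.5860 → 31.5860 [wait]  node(1,1) S=135.1297 payoff=0.0000 vs cont=12.3994 → 12.3994 [wait]
k=0: node(0,0) S=112.5900 payoff=9.6600 vs cont=21.8174 → 21.8174 [wait]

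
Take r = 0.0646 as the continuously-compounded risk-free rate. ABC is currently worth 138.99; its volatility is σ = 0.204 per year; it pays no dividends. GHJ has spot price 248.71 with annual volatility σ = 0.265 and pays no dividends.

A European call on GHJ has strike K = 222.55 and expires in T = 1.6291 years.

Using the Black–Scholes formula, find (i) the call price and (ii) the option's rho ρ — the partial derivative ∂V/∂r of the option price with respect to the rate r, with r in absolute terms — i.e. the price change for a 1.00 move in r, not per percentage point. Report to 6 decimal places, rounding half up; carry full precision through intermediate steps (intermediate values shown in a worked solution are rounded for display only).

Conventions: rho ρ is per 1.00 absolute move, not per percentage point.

price = 60.229088
ρ = 222.249525

σ√T = 0.265·√1.6291 = 0.338236
d₁ = (ln(S/K) + (r+σ²/2)T) / (σ√T) = (ln(248.71/222.55) + (0.0646+0.265²/2)·1.6291) / 0.338236 = (0.111136 + 0.162442) / 0.338236 = 0.808836
d₂ = d₁ − σ√T = 0.808836 − 0.338236 = 0.470600
e^{−rT} = 0.900109
N(d₁) = 0.790695,  N(d₂) = 0.681037
Call price V = S·N(d₁) − K·e^{−rT}·N(d₂) = 196.653817 − 136.424729 = 60.229088
ρ = K·T·e^{−rT}·N(d₂) = 222.249525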